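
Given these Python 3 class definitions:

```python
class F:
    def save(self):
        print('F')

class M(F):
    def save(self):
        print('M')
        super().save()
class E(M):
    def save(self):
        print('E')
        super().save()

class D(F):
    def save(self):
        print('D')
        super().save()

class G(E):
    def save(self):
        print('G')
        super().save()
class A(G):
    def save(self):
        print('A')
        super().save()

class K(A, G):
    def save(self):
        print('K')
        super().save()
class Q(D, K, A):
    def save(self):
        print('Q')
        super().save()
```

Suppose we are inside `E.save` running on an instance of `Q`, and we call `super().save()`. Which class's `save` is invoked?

M

L[Q] = Q + merge(L[D], L[K], L[A], [D K A])
  take D:  [D F object] + [K A G E M F object] + [A G E M F object] + [D K A]
  take K:  [F object] + [K A G E M F object] + [A G E M F object] + [K A]
  take A:  [F object] + [A G E M F object] + [A G E M F object] + [A]
  take G:  [F object] + [G E M F object] + [G E M F object]
  take E:  [F object] + [E M F object] + [E M F object]
  take M:  [F object] + [M F object] + [M F object]
  take F:  [F object] + [F object] + [F object]
  take object:  [object] + [object] + [object]
MRO: Q D K A G E M F object
super() in E.save on a Q instance goes to the class after E in Q's MRO: M.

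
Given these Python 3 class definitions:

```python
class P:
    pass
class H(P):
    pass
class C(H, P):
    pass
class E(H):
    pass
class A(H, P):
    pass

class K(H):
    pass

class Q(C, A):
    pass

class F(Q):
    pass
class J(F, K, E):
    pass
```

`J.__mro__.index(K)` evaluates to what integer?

L[J] = J + merge(L[F], L[K], L[E], [F K E])
  take F:  [F Q C A H P object] + [K H P object] + [E H P object] + [F K E]
  take Q:  [Q C A H P object] + [K H P object] + [E H P object] + [K E]
  take C:  [C A H P object] + [K H P object] + [E H P object] + [K E]
  take A:  [A H P object] + [K H P object] + [E H P object] + [K E]
  take K:  [H P object] + [K H P object] + [E H P object] + [K E]
  take E:  [H P object] + [H P object] + [E H P object] + [E]
  take H:  [H P object] + [H P object] + [H P object]
  take P:  [P object] + [P object] + [P object]
  take object:  [object] + [object] + [object]
MRO: J F Q C A K E H P object
K sits at index 5.

5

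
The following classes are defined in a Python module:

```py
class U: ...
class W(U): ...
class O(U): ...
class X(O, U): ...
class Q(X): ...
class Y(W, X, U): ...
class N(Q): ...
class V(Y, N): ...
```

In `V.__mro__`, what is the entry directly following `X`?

L[V] = V + merge(L[Y], L[N], [Y N])
  take Y:  [Y W X O U object] + [N Q X O U object] + [Y N]
  take W:  [W X O U object] + [N Q X O U object] + [N]
  take N:  [X O U object] + [N Q X O U object] + [N]
  take Q:  [X O U object] + [Q X O U object]
  take X:  [X O U object] + [X O U object]
  take O:  [O U object] + [O U object]
  take U:  [U object] + [U object]
  take object:  [object] + [object]
MRO: V Y W N Q X O U object
X is at position 5; next is O.

O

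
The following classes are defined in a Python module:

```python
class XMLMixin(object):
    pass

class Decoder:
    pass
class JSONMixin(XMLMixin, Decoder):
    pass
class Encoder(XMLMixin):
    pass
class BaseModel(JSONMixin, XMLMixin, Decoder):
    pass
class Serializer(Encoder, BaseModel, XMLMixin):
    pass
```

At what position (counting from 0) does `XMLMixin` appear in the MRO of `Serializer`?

L[Serializer] = Serializer + merge(L[Encoder], L[BaseModel], L[XMLMixin], [Encoder BaseModel XMLMixin])
  take Encoder:  [Encoder XMLMixin object] + [BaseModel JSONMixin XMLMixin Decoder object] + [XMLMixin object] + [Encoder BaseModel XMLMixin]
  take BaseModel:  [XMLMixin object] + [BaseModel JSONMixin XMLMixin Decoder object] + [XMLMixin object] + [BaseModel XMLMixin]
  take JSONMixin:  [XMLMixin object] + [JSONMixin XMLMixin Decoder object] + [XMLMixin object] + [XMLMixin]
  take XMLMixin:  [XMLMixin object] + [XMLMixin Decoder object] + [XMLMixin object] + [XMLMixin]
  take Decoder:  [object] + [Decoder object] + [object]
  take object:  [object] + [object] + [object]
MRO: Serializer Encoder BaseModel JSONMixin XMLMixin Decoder object
XMLMixin sits at index 4.

4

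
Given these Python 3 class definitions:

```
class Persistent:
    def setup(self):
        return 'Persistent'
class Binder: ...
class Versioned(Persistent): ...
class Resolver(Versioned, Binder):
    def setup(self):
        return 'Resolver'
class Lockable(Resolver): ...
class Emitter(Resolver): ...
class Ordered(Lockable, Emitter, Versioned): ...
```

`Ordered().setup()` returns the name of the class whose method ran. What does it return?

L[Ordered] = Ordered + merge(L[Lockable], L[Emitter], L[Versioned], [Lockable Emitter Versioned])
  take Lockable:  [Lockable Resolver Versioned Persistent Binder object] + [Emitter Resolver Versioned Persistent Binder object] + [Versioned Persistent object] + [Lockable Emitter Versioned]
  take Emitter:  [Resolver Versioned Persistent Binder object] + [Emitter Resolver Versioned Persistent Binder object] + [Versioned Persistent object] + [Emitter Versioned]
  take Resolver:  [Resolver Versioned Persistent Binder object] + [Resolver Versioned Persistent Binder object] + [Versioned Persistent object] + [Versioned]
  take Versioned:  [Versioned Persistent Binder object] + [Versioned Persistent Binder object] + [Versioned Persistent object] + [Versioned]
  take Persistent:  [Persistent Binder object] + [Persistent Binder object] + [Persistent object]
  take Binder:  [Binder object] + [Binder object] + [object]
  take object:  [object] + [object] + [object]
MRO: Ordered Lockable Emitter Resolver Versioned Persistent Binder object
setup is defined in: Persistent, Resolver. First along the MRO is Resolver.

Resolver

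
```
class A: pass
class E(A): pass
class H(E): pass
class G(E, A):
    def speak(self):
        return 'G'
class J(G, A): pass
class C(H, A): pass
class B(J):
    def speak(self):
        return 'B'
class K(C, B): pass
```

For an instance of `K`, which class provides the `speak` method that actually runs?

L[K] = K + merge(L[C], L[B], [C B])
  take C:  [C H E A object] + [B J G E A object] + [C B]
  take H:  [H E A object] + [B J G E A object] + [B]
  take B:  [E A object] + [B J G E A object] + [B]
  take J:  [E A object] + [J G E A object]
  take G:  [E A object] + [G E A object]
  take E:  [E A object] + [E A object]
  take A:  [A object] + [A object]
  take object:  [object] + [object]
MRO: K C H B J G E A object
speak is defined in: B, G. First along the MRO is B.

B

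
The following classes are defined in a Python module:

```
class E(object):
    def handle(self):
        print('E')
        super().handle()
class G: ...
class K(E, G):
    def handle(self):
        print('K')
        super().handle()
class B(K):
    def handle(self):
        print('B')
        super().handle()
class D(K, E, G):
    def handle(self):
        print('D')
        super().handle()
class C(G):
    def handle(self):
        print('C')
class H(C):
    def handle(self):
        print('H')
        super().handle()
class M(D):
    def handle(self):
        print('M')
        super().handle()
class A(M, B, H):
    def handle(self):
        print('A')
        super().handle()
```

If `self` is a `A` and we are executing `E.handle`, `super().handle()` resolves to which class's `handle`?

H

L[A] = A + merge(L[M], L[B], L[H], [M B H])
  take M:  [M D K E G object] + [B K E G object] + [H C G object] + [M B H]
  take D:  [D K E G object] + [B K E G object] + [H C G object] + [B H]
  take B:  [K E G object] + [B K E G object] + [H C G object] + [B H]
  take K:  [K E G object] + [K E G object] + [H C G object] + [H]
  take E:  [E G object] + [E G object] + [H C G object] + [H]
  take H:  [G object] + [G object] + [H C G object] + [H]
  take C:  [G object] + [G object] + [C G object]
  take G:  [G object] + [G object] + [G object]
  take object:  [object] + [object] + [object]
MRO: A M D B K E H C G object
super() in E.handle on a A instance goes to the class after E in A's MRO: H.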